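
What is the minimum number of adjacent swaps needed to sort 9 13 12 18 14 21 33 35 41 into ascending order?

Minimum adjacent swaps = number of inversions (each swap of adjacent out-of-order elements removes one inversion and no swap can remove more).
Count inversions — for each element, later elements that are smaller:
9: none → 0
13: 12 → 1
12: none → 0
18: 14 → 1
14: none → 0
21: none → 0
33: none → 0
35: none → 0
41: none → 0
Total inversions: 0 + 1 + 0 + 1 + 0 + 0 + 0 + 0 + 0 = 2

There are 2 adjacent swaps.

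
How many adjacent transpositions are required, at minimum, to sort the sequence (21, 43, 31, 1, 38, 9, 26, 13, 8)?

24 swaps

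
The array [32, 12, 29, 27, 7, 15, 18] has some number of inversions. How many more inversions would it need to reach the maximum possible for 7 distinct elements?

7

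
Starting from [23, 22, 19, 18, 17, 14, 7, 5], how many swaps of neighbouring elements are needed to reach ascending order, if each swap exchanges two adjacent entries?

28

The minimum number of adjacent swaps to sort an array equals its inversion count, since every such swap removes exactly one inversion.
Count inversions — for each element, later elements that are smaller:
23: 22, 19, 18, 17, 14, 7, 5 → 7
22: 19, 18, 17, 14, 7, 5 → 6
19: 18, 17, 14, 7, 5 → 5
18: 17, 14, 7, 5 → 4
17: 14, 7, 5 → 3
14: 7, 5 → 2
7: 5 → 1
5: none → 0
Total inversions: 7 + 6 + 5 + 4 + 3 + 2 + 1 + 0 = 28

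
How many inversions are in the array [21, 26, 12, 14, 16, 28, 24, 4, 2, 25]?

Sweep left to right; for each value list the smaller values that follow it:
21: 5
26: 7
12: 2
14: 2
16: 2
28: 4
24: 2
4: 1
2: 0
25: 0
Sum: 5 + 7 + 2 + 2 + 2 + 4 + 2 + 1 + 0 + 0 = 25

There are 25 out-of-order pairs.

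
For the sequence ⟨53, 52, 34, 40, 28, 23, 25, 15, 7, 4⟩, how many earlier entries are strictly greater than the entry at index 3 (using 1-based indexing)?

2 such elements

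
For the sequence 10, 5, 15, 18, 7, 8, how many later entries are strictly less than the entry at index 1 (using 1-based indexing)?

The element at index 1 is 10.
Elements after it: 5, 15, 18, 7, 8
Those smaller than 10: 5, 7, 8

3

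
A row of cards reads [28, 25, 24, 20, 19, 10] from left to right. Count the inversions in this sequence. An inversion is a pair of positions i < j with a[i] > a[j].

Count, for each position, how many later elements it exceeds:
28 → 25, 24, 20, 19, 10 → 5
25 → 24, 20, 19, 10 → 4
24 → 20, 19, 10 → 3
20 → 19, 10 → 2
19 → 10 → 1
10 → none → 0
Sum: 5 + 4 + 3 + 2 + 1 + 0 = 15

15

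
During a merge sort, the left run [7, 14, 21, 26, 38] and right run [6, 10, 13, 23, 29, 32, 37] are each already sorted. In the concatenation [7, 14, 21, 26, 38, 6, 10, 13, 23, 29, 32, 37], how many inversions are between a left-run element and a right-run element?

18

Take each right-half value and tally the left-half values above it:
r = 6: 7, 14, 21, 26, 38 → 5
r = 10: 14, 21, 26, 38 → 4
r = 13: 14, 21, 26, 38 → 4
r = 23: 26, 38 → 2
r = 29: 38 → 1
r = 32: 38 → 1
r = 37: 38 → 1
Cross-inversions: 5 + 4 + 4 + 2 + 1 + 1 + 1 = 18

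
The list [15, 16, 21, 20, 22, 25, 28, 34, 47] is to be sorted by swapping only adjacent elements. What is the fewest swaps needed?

Each adjacent swap fixes exactly one inversion, so the minimum swap count equals the number of inversions.
Count inversions — for each element, later elements that are smaller:
15: none → 0
16: none → 0
21: 20 → 1
20: none → 0
22: none → 0
25: none → 0
28: none → 0
34: none → 0
47: none → 0
Total inversions: 0 + 0 + 1 + 0 + 0 + 0 + 0 + 0 + 0 = 1

1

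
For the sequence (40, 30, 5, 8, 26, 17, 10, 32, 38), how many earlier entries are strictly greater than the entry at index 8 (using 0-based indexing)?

1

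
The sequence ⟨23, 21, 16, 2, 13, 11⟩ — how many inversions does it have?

There are 13 out-of-order pairs.

Count, for each position, how many later elements it exceeds:
23: 5
21: 4
16: 3
2: 0
13: 1
11: 0
Sum: 5 + 4 + 3 + 0 + 1 + 0 = 13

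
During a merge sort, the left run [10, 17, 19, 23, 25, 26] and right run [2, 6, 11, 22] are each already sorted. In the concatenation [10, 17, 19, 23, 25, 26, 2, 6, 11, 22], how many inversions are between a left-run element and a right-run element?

For each element r of the right run, count left-run elements greater than r:
r = 2: 10, 17, 19, 23, 25, 26 → 6
r = 6: 10, 17, 19, 23, 25, 26 → 6
r = 11: 17, 19, 23, 25, 26 → 5
r = 22: 23, 25, 26 → 3
Cross-inversions: 6 + 6 + 5 + 3 = 20

Split inversions: 20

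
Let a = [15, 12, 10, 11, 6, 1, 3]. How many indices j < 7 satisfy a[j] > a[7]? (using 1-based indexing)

The element at index 7 is 3.
Elements before it: 15, 12, 10, 11, 6, 1
Those larger than 3: 15, 12, 10, 11, 6

5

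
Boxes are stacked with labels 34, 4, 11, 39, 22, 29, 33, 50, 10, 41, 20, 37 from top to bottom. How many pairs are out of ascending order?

26 out-of-order pairs

Element-by-element contributions:
34 → 4, 11, 22, 29, 33, 10, 20 → 7
4 → none → 0
11 → 10 → 1
39 → 22, 29, 33, 10, 20, 37 → 6
22 → 10, 20 → 2
29 → 10, 20 → 2
33 → 10, 20 → 2
50 → 10, 41, 20, 37 → 4
10 → none → 0
41 → 20, 37 → 2
20 → none → 0
37 → none → 0
Sum: 7 + 0 + 1 + 6 + 2 + 2 + 2 + 4 + 0 + 2 + 0 + 0 = 26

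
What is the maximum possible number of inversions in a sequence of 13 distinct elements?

The maximum occurs when the array is in strictly decreasing order: every one of the C(13, 2) pairs is inverted.
C(13, 2) = 13·12/2 = 78

78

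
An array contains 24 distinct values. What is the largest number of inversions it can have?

There are 276 inversions.

The maximum occurs when the array is in strictly decreasing order: every one of the C(24, 2) pairs is inverted.
C(24, 2) = 24·23/2 = 276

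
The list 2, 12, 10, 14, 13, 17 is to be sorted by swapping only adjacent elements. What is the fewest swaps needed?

Minimum adjacent swaps = number of inversions (each swap of adjacent out-of-order elements removes one inversion and no swap can remove more).
Count inversions — for each element, later elements that are smaller:
2: none → 0
12: 10 → 1
10: none → 0
14: 13 → 1
13: none → 0
17: none → 0
Total inversions: 0 + 1 + 0 + 1 + 0 + 0 = 2

2 adjacent swaps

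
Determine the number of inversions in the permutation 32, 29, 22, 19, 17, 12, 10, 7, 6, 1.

Inversions: 45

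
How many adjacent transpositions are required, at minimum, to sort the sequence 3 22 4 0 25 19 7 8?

The minimum number of adjacent swaps to sort an array equals its inversion count, since every such swap removes exactly one inversion.
Count inversions — for each element, later elements that are smaller:
3: 0 → 1
22: 4, 0, 19, 7, 8 → 5
4: 0 → 1
0: none → 0
25: 19, 7, 8 → 3
19: 7, 8 → 2
7: none → 0
8: none → 0
Total inversions: 1 + 5 + 1 + 0 + 3 + 2 + 0 + 0 = 12

Swaps: 12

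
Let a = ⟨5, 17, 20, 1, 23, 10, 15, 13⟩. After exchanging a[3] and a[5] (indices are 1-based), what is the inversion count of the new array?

Positions 3 and 5 hold 20 and 23; after swapping, the array is [5, 17, 23, 1, 20, 10, 15, 13].
Count, for each position, how many later elements it exceeds:
5 → 1 → 1
17 → 1, 10, 15, 13 → 4
23 → 1, 20, 10, 15, 13 → 5
1 → none → 0
20 → 10, 15, 13 → 3
10 → none → 0
15 → 13 → 1
13 → none → 0
Sum: 1 + 4 + 5 + 0 + 3 + 0 + 1 + 0 = 14

14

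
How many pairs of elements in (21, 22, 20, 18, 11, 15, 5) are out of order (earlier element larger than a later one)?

19

Count, for each position, how many later elements it exceeds:
21: 5
22: 5
20: 4
18: 3
11: 1
15: 1
5: 0
Sum: 5 + 5 + 4 + 3 + 1 + 1 + 0 = 19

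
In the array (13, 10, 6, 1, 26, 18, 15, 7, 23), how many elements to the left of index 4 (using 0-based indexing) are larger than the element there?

The element at index 4 is 26.
Elements before it: 13, 10, 6, 1
None of them are larger than 26.

0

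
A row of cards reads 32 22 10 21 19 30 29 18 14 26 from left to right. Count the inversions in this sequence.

Element-by-element contributions:
32 → 22, 10, 21, 19, 30, 29, 18, 14, 26 → 9
22 → 10, 21, 19, 18, 14 → 5
10 → none → 0
21 → 19, 18, 14 → 3
19 → 18, 14 → 2
30 → 29, 18, 14, 26 → 4
29 → 18, 14, 26 → 3
18 → 14 → 1
14 → none → 0
26 → none → 0
Sum: 9 + 5 + 0 + 3 + 2 + 4 + 3 + 1 + 0 + 0 = 27

27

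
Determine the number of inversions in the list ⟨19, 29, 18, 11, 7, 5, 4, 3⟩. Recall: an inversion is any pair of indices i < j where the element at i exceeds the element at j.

27 out-of-order pairs

Element-by-element contributions:
19 → 18, 11, 7, 5, 4, 3 → 6
29 → 18, 11, 7, 5, 4, 3 → 6
18 → 11, 7, 5, 4, 3 → 5
11 → 7, 5, 4, 3 → 4
7 → 5, 4, 3 → 3
5 → 4, 3 → 2
4 → 3 → 1
3 → none → 0
Sum: 6 + 6 + 5 + 4 + 3 + 2 + 1 + 0 = 27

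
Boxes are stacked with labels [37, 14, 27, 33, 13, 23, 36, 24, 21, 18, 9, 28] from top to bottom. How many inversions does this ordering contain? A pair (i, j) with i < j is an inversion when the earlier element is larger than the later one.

Count, for each position, how many later elements it exceeds:
37 → 14, 27, 33, 13, 23, 36, 24, 21, 18, 9, 28 → 11
14 → 13, 9 → 2
27 → 13, 23, 24, 21, 18, 9 → 6
33 → 13, 23, 24, 21, 18, 9, 28 → 7
13 → 9 → 1
23 → 21, 18, 9 → 3
36 → 24, 21, 18, 9, 28 → 5
24 → 21, 18, 9 → 3
21 → 18, 9 → 2
18 → 9 → 1
9 → none → 0
28 → none → 0
Sum: 11 + 2 + 6 + 7 + 1 + 3 + 5 + 3 + 2 + 1 + 0 + 0 = 41

41 inversions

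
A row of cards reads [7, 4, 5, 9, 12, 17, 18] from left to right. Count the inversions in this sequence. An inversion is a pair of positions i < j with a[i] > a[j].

Inversion pairs (indices are 1-based):
(1,2): 7 > 4
(1,3): 7 > 5
That's 2 pairs.

2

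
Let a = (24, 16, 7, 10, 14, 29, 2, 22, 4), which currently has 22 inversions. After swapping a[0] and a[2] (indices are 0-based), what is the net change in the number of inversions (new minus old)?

-3

Positions 0 and 2 hold 24 and 7; after swapping, the array is [7, 16, 24, 10, 14, 29, 2, 22, 4].
Sweep left to right; for each value list the smaller values that follow it:
7: 2
16: 4
24: 5
10: 2
14: 2
29: 3
2: 0
22: 1
4: 0
Sum: 2 + 4 + 5 + 2 + 2 + 3 + 0 + 1 + 0 = 19
Change: 19 − 22 = -3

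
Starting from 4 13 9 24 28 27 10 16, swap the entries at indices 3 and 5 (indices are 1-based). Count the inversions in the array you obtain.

12

Positions 3 and 5 hold 9 and 28; after swapping, the array is [4, 13, 28, 24, 9, 27, 10, 16].
Element-by-element contributions:
4 → none → 0
13 → 9, 10 → 2
28 → 24, 9, 27, 10, 16 → 5
24 → 9, 10, 16 → 3
9 → none → 0
27 → 10, 16 → 2
10 → none → 0
16 → none → 0
Sum: 0 + 2 + 5 + 3 + 0 + 2 + 0 + 0 = 12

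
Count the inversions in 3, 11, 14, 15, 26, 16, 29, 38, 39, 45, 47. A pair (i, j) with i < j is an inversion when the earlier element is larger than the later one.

There is 1 out-of-order pair.

Element-by-element contributions:
3: 0
11: 0
14: 0
15: 0
26: 1
16: 0
29: 0
38: 0
39: 0
45: 0
47: 0
Sum: 0 + 0 + 0 + 0 + 1 + 0 + 0 + 0 + 0 + 0 + 0 = 1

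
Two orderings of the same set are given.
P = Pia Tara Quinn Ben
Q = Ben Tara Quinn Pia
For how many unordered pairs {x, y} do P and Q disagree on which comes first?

Disagreeing pairs: 5

Assign each item its position (1..4) in the first ordering, then rewrite the second ordering as that position sequence:
positions: Pia→1, Tara→2, Quinn→3, Ben→4
second ordering as positions: [4, 2, 3, 1]
Discordant pairs = inversions in this position sequence.
4: 2, 3, 1 → 3
2: 1 → 1
3: 1 → 1
1: 0
Total: 3 + 1 + 1 + 0 = 5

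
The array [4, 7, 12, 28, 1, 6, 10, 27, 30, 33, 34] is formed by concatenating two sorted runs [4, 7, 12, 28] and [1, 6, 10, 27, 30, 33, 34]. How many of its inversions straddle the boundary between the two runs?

10

Take each right-half value and tally the left-half values above it:
r = 1: 4, 7, 12, 28 → 4
r = 6: 7, 12, 28 → 3
r = 10: 12, 28 → 2
r = 27: 28 → 1
r = 30: none → 0
r = 33: none → 0
r = 34: none → 0
Cross-inversions: 4 + 3 + 2 + 1 + 0 + 0 + 0 = 10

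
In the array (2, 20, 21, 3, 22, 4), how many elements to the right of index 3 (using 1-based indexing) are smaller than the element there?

2

The element at index 3 is 21.
Elements after it: 3, 22, 4
Those smaller than 21: 3, 4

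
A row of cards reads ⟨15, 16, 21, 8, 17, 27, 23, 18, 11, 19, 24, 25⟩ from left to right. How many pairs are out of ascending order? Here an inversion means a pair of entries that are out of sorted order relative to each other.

20 inversions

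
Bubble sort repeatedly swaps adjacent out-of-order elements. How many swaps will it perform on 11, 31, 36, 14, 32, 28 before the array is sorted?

The minimum number of adjacent swaps to sort an array equals its inversion count, since every such swap removes exactly one inversion.
Count inversions — for each element, later elements that are smaller:
11: none → 0
31: 14, 28 → 2
36: 14, 32, 28 → 3
14: none → 0
32: 28 → 1
28: none → 0
Total inversions: 0 + 2 + 3 + 0 + 1 + 0 = 6

6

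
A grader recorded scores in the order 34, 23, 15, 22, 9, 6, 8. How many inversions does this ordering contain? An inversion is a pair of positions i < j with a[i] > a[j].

19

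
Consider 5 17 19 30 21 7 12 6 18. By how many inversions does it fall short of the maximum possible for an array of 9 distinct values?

18

Maximum inversions for 9 distinct elements is C(9, 2) = 9·8/2 = 36.
Current inversions — for each element, count later smaller elements:
5: 0
17: 3
19: 4
30: 5
21: 4
7: 1
12: 1
6: 0
18: 0
Current total: 0 + 3 + 4 + 5 + 4 + 1 + 1 + 0 + 0 = 18
Shortfall: 36 − 18 = 18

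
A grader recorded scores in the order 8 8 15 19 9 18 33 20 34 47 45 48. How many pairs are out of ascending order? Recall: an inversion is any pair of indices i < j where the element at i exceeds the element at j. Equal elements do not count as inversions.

5

For each element, count later entries that are smaller:
8: 0
8: 0
15: 1
19: 2
9: 0
18: 0
33: 1
20: 0
34: 0
47: 1
45: 0
48: 0
Sum: 0 + 0 + 1 + 2 + 0 + 0 + 1 + 0 + 0 + 1 + 0 + 0 = 5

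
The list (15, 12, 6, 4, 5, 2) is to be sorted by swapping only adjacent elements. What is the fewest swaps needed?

Each adjacent swap fixes exactly one inversion, so the minimum swap count equals the number of inversions.
Count inversions — for each element, later elements that are smaller:
15: 12, 6, 4, 5, 2 → 5
12: 6, 4, 5, 2 → 4
6: 4, 5, 2 → 3
4: 2 → 1
5: 2 → 1
2: none → 0
Total inversions: 5 + 4 + 3 + 1 + 1 + 0 = 14

Adjacent swaps: 14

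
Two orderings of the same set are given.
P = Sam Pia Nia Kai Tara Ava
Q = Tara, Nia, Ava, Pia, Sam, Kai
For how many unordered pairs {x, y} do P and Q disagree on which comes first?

10

Assign each item its position (1..6) in the first ordering, then rewrite the second ordering as that position sequence:
positions: Sam→1, Pia→2, Nia→3, Kai→4, Tara→5, Ava→6
second ordering as positions: [5, 3, 6, 2, 1, 4]
Discordant pairs = inversions in this position sequence.
5: 3, 2, 1, 4 → 4
3: 2, 1 → 2
6: 2, 1, 4 → 3
2: 1 → 1
1: 0
4: 0
Total: 4 + 2 + 3 + 1 + 0 + 0 = 10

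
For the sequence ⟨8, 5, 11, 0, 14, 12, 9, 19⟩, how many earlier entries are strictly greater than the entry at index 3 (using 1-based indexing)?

0

The element at index 3 is 11.
Elements before it: 8, 5
None of them are larger than 11.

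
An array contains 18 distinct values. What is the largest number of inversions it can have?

153 inversions

A reversed (strictly descending) arrangement makes every pair an inversion, giving C(18, 2) inversions.
C(18, 2) = 18·17/2 = 153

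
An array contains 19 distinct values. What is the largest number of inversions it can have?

There are 171 inversions.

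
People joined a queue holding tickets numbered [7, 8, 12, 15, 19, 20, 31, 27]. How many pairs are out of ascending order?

Count, for each position, how many later elements it exceeds:
7 → none → 0
8 → none → 0
12 → none → 0
15 → none → 0
19 → none → 0
20 → none → 0
31 → 27 → 1
27 → none → 0
Sum: 0 + 0 + 0 + 0 + 0 + 0 + 1 + 0 = 1

Out-of-order pairs: 1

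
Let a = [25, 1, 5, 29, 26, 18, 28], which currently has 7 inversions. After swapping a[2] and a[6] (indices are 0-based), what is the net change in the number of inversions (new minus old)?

+5

Positions 2 and 6 hold 5 and 28; after swapping, the array is [25, 1, 28, 29, 26, 18, 5].
Count, for each position, how many later elements it exceeds:
25: 3
1: 0
28: 3
29: 3
26: 2
18: 1
5: 0
Sum: 3 + 0 + 3 + 3 + 2 + 1 + 0 = 12
Change: 12 − 7 = +5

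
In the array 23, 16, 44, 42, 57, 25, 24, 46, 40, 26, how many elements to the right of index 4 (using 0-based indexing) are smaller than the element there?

The element at index 4 is 57.
Elements after it: 25, 24, 46, 40, 26
Those smaller than 57: 25, 24, 46, 40, 26

5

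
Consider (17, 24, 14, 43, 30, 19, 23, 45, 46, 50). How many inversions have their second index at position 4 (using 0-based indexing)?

The element at index 4 is 30.
Elements before it: 17, 24, 14, 43
Those larger than 30: 43

1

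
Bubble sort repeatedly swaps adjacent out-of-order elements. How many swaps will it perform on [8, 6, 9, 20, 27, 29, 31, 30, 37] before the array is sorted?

The minimum number of adjacent swaps to sort an array equals its inversion count, since every such swap removes exactly one inversion.
Count inversions — for each element, later elements that are smaller:
8: 6 → 1
6: none → 0
9: none → 0
20: none → 0
27: none → 0
29: none → 0
31: 30 → 1
30: none → 0
37: none → 0
Total inversions: 1 + 0 + 0 + 0 + 0 + 0 + 1 + 0 + 0 = 2

2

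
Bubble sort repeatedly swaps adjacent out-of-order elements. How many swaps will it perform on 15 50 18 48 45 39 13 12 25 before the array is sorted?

24

Each adjacent swap fixes exactly one inversion, so the minimum swap count equals the number of inversions.
Count inversions — for each element, later elements that are smaller:
15: 13, 12 → 2
50: 18, 48, 45, 39, 13, 12, 25 → 7
18: 13, 12 → 2
48: 45, 39, 13, 12, 25 → 5
45: 39, 13, 12, 25 → 4
39: 13, 12, 25 → 3
13: 12 → 1
12: none → 0
25: none → 0
Total inversions: 2 + 7 + 2 + 5 + 4 + 3 + 1 + 0 + 0 = 24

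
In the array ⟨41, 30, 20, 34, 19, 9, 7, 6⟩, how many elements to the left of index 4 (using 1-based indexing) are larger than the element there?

1 such element

The element at index 4 is 34.
Elements before it: 41, 30, 20
Those larger than 34: 41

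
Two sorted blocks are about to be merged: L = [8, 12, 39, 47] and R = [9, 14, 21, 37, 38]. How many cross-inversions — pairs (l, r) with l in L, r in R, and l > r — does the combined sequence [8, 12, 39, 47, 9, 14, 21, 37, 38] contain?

11

Take each right-half value and tally the left-half values above it:
r = 9: 12, 39, 47 → 3
r = 14: 39, 47 → 2
r = 21: 39, 47 → 2
r = 37: 39, 47 → 2
r = 38: 39, 47 → 2
Cross-inversions: 3 + 2 + 2 + 2 + 2 = 11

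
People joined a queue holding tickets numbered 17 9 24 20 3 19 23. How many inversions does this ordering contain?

9

Inversion pairs (indices are 1-based):
(1,2): 17 > 9
(1,5): 17 > 3
(2,5): 9 > 3
(3,4): 24 > 20
(3,5): 24 > 3
(3,6): 24 > 19
(3,7): 24 > 23
(4,5): 20 > 3
(4,6): 20 > 19
That's 9 pairs.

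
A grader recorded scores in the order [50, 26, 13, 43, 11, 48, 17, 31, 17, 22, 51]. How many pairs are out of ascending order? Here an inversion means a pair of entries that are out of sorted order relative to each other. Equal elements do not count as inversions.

For each element, count later entries that are smaller:
50 → 26, 13, 43, 11, 48, 17, 31, 17, 22 → 9
26 → 13, 11, 17, 17, 22 → 5
13 → 11 → 1
43 → 11, 17, 31, 17, 22 → 5
11 → none → 0
48 → 17, 31, 17, 22 → 4
17 → none → 0
31 → 17, 22 → 2
17 → none → 0
22 → none → 0
51 → none → 0
Sum: 9 + 5 + 1 + 5 + 0 + 4 + 0 + 2 + 0 + 0 + 0 = 26

26 inversions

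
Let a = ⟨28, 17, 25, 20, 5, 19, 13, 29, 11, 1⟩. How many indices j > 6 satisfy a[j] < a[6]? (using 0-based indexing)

The element at index 6 is 13.
Elements after it: 29, 11, 1
Those smaller than 13: 11, 1

2 such elements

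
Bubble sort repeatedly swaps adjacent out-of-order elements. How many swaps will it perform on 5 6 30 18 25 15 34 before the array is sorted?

5 adjacent swaps

Each adjacent swap fixes exactly one inversion, so the minimum swap count equals the number of inversions.
Count inversions — for each element, later elements that are smaller:
5: none → 0
6: none → 0
30: 18, 25, 15 → 3
18: 15 → 1
25: 15 → 1
15: none → 0
34: none → 0
Total inversions: 0 + 0 + 3 + 1 + 1 + 0 + 0 = 5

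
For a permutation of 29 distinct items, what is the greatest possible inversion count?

A reversed (strictly descending) arrangement makes every pair an inversion, giving C(29, 2) inversions.
C(29, 2) = 29·28/2 = 406

406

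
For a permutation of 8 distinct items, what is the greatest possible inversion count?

28

The maximum occurs when the array is in strictly decreasing order: every one of the C(8, 2) pairs is inverted.
C(8, 2) = 8·7/2 = 28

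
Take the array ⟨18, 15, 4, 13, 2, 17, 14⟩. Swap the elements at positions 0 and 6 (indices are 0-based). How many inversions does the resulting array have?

Positions 0 and 6 hold 18 and 14; after swapping, the array is [14, 15, 4, 13, 2, 17, 18].
Element-by-element contributions:
14 → 4, 13, 2 → 3
15 → 4, 13, 2 → 3
4 → 2 → 1
13 → 2 → 1
2 → none → 0
17 → none → 0
18 → none → 0
Sum: 3 + 3 + 1 + 1 + 0 + 0 + 0 = 8

8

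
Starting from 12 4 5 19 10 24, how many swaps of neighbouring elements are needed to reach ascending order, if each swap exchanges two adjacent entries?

4 adjacent swaps

The minimum number of adjacent swaps to sort an array equals its inversion count, since every such swap removes exactly one inversion.
Count inversions — for each element, later elements that are smaller:
12: 4, 5, 10 → 3
4: none → 0
5: none → 0
19: 10 → 1
10: none → 0
24: none → 0
Total inversions: 3 + 0 + 0 + 1 + 0 + 0 = 4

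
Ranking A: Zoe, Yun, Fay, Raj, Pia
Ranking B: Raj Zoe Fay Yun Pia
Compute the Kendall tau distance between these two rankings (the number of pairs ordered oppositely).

Assign each item its position (1..5) in the first ordering, then rewrite the second ordering as that position sequence:
positions: Zoe→1, Yun→2, Fay→3, Raj→4, Pia→5
second ordering as positions: [4, 1, 3, 2, 5]
Discordant pairs = inversions in this position sequence.
4: 1, 3, 2 → 3
1: 0
3: 2 → 1
2: 0
5: 0
Total: 3 + 0 + 1 + 0 + 0 = 4

4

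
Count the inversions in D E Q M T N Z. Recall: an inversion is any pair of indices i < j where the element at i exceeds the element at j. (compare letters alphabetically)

There are 3 inversions.

For each element, count later entries that are smaller:
D: 0
E: 0
Q: 2
M: 0
T: 1
N: 0
Z: 0
Sum: 0 + 0 + 2 + 0 + 1 + 0 + 0 = 3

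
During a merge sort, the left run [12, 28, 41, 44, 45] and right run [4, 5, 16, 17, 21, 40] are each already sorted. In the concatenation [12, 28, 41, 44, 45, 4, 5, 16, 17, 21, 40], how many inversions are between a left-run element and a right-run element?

25

For each element r of the right run, count left-run elements greater than r:
r = 4: 12, 28, 41, 44, 45 → 5
r = 5: 12, 28, 41, 44, 45 → 5
r = 16: 28, 41, 44, 45 → 4
r = 17: 28, 41, 44, 45 → 4
r = 21: 28, 41, 44, 45 → 4
r = 40: 41, 44, 45 → 3
Cross-inversions: 5 + 5 + 4 + 4 + 4 + 3 = 25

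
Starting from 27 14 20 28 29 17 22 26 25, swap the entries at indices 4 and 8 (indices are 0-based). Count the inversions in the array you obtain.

13 inversions

Positions 4 and 8 hold 29 and 25; after swapping, the array is [27, 14, 20, 28, 25, 17, 22, 26, 29].
Element-by-element contributions:
27 → 14, 20, 25, 17, 22, 26 → 6
14 → none → 0
20 → 17 → 1
28 → 25, 17, 22, 26 → 4
25 → 17, 22 → 2
17 → none → 0
22 → none → 0
26 → none → 0
29 → none → 0
Sum: 6 + 0 + 1 + 4 + 2 + 0 + 0 + 0 + 0 = 13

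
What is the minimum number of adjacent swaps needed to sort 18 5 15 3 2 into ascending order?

9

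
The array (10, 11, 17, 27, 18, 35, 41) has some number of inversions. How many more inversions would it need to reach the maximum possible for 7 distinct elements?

Maximum inversions for 7 distinct elements is C(7, 2) = 7·6/2 = 21.
Current inversions — for each element, count later smaller elements:
10: 0
11: 0
17: 0
27: 1
18: 0
35: 0
41: 0
Current total: 0 + 0 + 0 + 1 + 0 + 0 + 0 = 1
Shortfall: 21 − 1 = 20

20 inversions short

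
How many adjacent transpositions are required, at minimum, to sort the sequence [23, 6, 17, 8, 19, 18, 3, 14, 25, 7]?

24

The minimum number of adjacent swaps to sort an array equals its inversion count, since every such swap removes exactly one inversion.
Count inversions — for each element, later elements that are smaller:
23: 6, 17, 8, 19, 18, 3, 14, 7 → 8
6: 3 → 1
17: 8, 3, 14, 7 → 4
8: 3, 7 → 2
19: 18, 3, 14, 7 → 4
18: 3, 14, 7 → 3
3: none → 0
14: 7 → 1
25: 7 → 1
7: none → 0
Total inversions: 8 + 1 + 4 + 2 + 4 + 3 + 0 + 1 + 1 + 0 = 24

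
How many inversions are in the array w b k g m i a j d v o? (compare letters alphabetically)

Count, for each position, how many later elements it exceeds:
w → b, k, g, m, i, a, j, d, v, o → 10
b → a → 1
k → g, i, a, j, d → 5
g → a, d → 2
m → i, a, j, d → 4
i → a, d → 2
a → none → 0
j → d → 1
d → none → 0
v → o → 1
o → none → 0
Sum: 10 + 1 + 5 + 2 + 4 + 2 + 0 + 1 + 0 + 1 + 0 = 26

26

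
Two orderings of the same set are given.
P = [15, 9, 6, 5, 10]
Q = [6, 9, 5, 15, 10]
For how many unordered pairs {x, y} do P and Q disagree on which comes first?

4 disagreeing pairs

Assign each item its position (1..5) in the first ordering, then rewrite the second ordering as that position sequence:
positions: 15→1, 9→2, 6→3, 5→4, 10→5
second ordering as positions: [3, 2, 4, 1, 5]
Discordant pairs = inversions in this position sequence.
3: 2, 1 → 2
2: 1 → 1
4: 1 → 1
1: 0
5: 0
Total: 2 + 1 + 1 + 0 + 0 = 4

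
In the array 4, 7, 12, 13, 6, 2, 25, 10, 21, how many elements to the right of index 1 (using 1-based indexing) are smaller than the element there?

1

The element at index 1 is 4.
Elements after it: 7, 12, 13, 6, 2, 25, 10, 21
Those smaller than 4: 2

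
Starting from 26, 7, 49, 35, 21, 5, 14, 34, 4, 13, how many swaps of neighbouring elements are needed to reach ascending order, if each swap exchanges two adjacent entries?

Each adjacent swap fixes exactly one inversion, so the minimum swap count equals the number of inversions.
Count inversions — for each element, later elements that are smaller:
26: 7, 21, 5, 14, 4, 13 → 6
7: 5, 4 → 2
49: 35, 21, 5, 14, 34, 4, 13 → 7
35: 21, 5, 14, 34, 4, 13 → 6
21: 5, 14, 4, 13 → 4
5: 4 → 1
14: 4, 13 → 2
34: 4, 13 → 2
4: none → 0
13: none → 0
Total inversions: 6 + 2 + 7 + 6 + 4 + 1 + 2 + 2 + 0 + 0 = 30

30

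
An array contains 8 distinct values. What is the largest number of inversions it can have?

A reversed (strictly descending) arrangement makes every pair an inversion, giving C(8, 2) inversions.
C(8, 2) = 8·7/2 = 28

There are 28 inversions.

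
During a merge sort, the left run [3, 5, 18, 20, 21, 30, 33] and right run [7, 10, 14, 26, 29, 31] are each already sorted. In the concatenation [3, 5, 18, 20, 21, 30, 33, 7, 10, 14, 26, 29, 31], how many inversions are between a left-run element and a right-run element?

Take each right-half value and tally the left-half values above it:
r = 7: 18, 20, 21, 30, 33 → 5
r = 10: 18, 20, 21, 30, 33 → 5
r = 14: 18, 20, 21, 30, 33 → 5
r = 26: 30, 33 → 2
r = 29: 30, 33 → 2
r = 31: 33 → 1
Cross-inversions: 5 + 5 + 5 + 2 + 2 + 1 = 20

20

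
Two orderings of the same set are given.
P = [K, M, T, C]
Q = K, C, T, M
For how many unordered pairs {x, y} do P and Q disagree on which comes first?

Assign each item its position (1..4) in the first ordering, then rewrite the second ordering as that position sequence:
positions: K→1, M→2, T→3, C→4
second ordering as positions: [1, 4, 3, 2]
Discordant pairs = inversions in this position sequence.
1: 0
4: 3, 2 → 2
3: 2 → 1
2: 0
Total: 0 + 2 + 1 + 0 = 3

Disagreeing pairs: 3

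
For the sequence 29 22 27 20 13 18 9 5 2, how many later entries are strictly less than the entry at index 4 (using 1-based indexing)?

The element at index 4 is 20.
Elements after it: 13, 18, 9, 5, 2
Those smaller than 20: 13, 18, 9, 5, 2

5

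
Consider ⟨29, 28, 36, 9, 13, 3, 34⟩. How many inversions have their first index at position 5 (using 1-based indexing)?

The element at index 5 is 13.
Elements after it: 3, 34
Those smaller than 13: 3

1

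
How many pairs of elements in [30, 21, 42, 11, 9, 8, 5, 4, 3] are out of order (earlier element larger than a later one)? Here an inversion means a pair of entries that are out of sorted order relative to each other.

There are 34 inversions.

Element-by-element contributions:
30: 7
21: 6
42: 6
11: 5
9: 4
8: 3
5: 2
4: 1
3: 0
Sum: 7 + 6 + 6 + 5 + 4 + 3 + 2 + 1 + 0 = 34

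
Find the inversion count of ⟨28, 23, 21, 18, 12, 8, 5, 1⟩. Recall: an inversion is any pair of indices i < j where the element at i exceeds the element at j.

28 inversions

Element-by-element contributions:
28 → 23, 21, 18, 12, 8, 5, 1 → 7
23 → 21, 18, 12, 8, 5, 1 → 6
21 → 18, 12, 8, 5, 1 → 5
18 → 12, 8, 5, 1 → 4
12 → 8, 5, 1 → 3
8 → 5, 1 → 2
5 → 1 → 1
1 → none → 0
Sum: 7 + 6 + 5 + 4 + 3 + 2 + 1 + 0 = 28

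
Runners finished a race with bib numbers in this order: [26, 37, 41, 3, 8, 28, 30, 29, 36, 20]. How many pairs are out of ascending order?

22

For each element, count later entries that are smaller:
26 → 3, 8, 20 → 3
37 → 3, 8, 28, 30, 29, 36, 20 → 7
41 → 3, 8, 28, 30, 29, 36, 20 → 7
3 → none → 0
8 → none → 0
28 → 20 → 1
30 → 29, 20 → 2
29 → 20 → 1
36 → 20 → 1
20 → none → 0
Sum: 3 + 7 + 7 + 0 + 0 + 1 + 2 + 1 + 1 + 0 = 22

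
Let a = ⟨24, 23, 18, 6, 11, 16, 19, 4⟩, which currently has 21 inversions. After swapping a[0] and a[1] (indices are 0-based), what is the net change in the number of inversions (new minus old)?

-1

Positions 0 and 1 hold 24 and 23; after swapping, the array is [23, 24, 18, 6, 11, 16, 19, 4].
Count, for each position, how many later elements it exceeds:
23 → 18, 6, 11, 16, 19, 4 → 6
24 → 18, 6, 11, 16, 19, 4 → 6
18 → 6, 11, 16, 4 → 4
6 → 4 → 1
11 → 4 → 1
16 → 4 → 1
19 → 4 → 1
4 → none → 0
Sum: 6 + 6 + 4 + 1 + 1 + 1 + 1 + 0 = 20
Change: 20 − 21 = -1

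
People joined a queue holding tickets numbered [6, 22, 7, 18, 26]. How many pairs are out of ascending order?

Inversion pairs (indices are 0-based):
(1,2): 22 > 7
(1,3): 22 > 18
That's 2 pairs.

2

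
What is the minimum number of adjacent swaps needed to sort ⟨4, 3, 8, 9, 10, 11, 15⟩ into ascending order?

There is 1 adjacent swap.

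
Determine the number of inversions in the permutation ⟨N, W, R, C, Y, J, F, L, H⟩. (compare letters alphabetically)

Inversions: 23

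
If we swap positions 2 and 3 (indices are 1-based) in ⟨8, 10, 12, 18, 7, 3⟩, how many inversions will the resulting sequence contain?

10

Positions 2 and 3 hold 10 and 12; after swapping, the array is [8, 12, 10, 18, 7, 3].
Element-by-element contributions:
8: 2
12: 3
10: 2
18: 2
7: 1
3: 0
Sum: 2 + 3 + 2 + 2 + 1 + 0 = 10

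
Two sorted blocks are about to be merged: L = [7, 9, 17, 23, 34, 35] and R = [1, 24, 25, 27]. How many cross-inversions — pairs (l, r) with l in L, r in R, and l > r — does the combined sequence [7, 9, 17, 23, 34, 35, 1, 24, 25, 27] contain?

There are 12 cross-inversions.

Take each right-half value and tally the left-half values above it:
r = 1: 7, 9, 17, 23, 34, 35 → 6
r = 24: 34, 35 → 2
r = 25: 34, 35 → 2
r = 27: 34, 35 → 2
Cross-inversions: 6 + 2 + 2 + 2 = 12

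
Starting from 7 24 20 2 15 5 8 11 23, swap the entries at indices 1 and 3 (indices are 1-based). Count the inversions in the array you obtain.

Positions 1 and 3 hold 7 and 20; after swapping, the array is [20, 24, 7, 2, 15, 5, 8, 11, 23].
Sweep left to right; for each value list the smaller values that follow it:
20: 6
24: 7
7: 2
2: 0
15: 3
5: 0
8: 0
11: 0
23: 0
Sum: 6 + 7 + 2 + 0 + 3 + 0 + 0 + 0 + 0 = 18

Inversions: 18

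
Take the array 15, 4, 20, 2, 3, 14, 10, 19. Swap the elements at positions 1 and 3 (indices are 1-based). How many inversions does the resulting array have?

14

Positions 1 and 3 hold 15 and 20; after swapping, the array is [20, 4, 15, 2, 3, 14, 10, 19].
Count, for each position, how many later elements it exceeds:
20 → 4, 15, 2, 3, 14, 10, 19 → 7
4 → 2, 3 → 2
15 → 2, 3, 14, 10 → 4
2 → none → 0
3 → none → 0
14 → 10 → 1
10 → none → 0
19 → none → 0
Sum: 7 + 2 + 4 + 0 + 0 + 1 + 0 + 0 = 14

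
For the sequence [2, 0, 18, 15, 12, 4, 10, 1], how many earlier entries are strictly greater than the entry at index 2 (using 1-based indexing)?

1

The element at index 2 is 0.
Elements before it: 2
Those larger than 0: 2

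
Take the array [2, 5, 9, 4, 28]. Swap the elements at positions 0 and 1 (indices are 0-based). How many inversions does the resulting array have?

There are 3 inversions.

Positions 0 and 1 hold 2 and 5; after swapping, the array is [5, 2, 9, 4, 28].
Element-by-element contributions:
5: 2
2: 0
9: 1
4: 0
28: 0
Sum: 2 + 0 + 1 + 0 + 0 = 3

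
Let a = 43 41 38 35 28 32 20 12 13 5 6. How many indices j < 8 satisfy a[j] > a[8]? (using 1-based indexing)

7 such elements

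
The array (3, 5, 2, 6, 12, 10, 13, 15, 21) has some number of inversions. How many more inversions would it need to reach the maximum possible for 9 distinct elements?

33 inversions short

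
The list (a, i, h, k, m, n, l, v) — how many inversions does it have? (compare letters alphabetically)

There are 3 out-of-order pairs.

For each element, count later entries that are smaller:
a: 0
i: 1
h: 0
k: 0
m: 1
n: 1
l: 0
v: 0
Sum: 0 + 1 + 0 + 0 + 1 + 1 + 0 + 0 = 3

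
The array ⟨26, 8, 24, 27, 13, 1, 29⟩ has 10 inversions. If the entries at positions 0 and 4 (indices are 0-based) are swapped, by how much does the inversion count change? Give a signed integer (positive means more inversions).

-3

Positions 0 and 4 hold 26 and 13; after swapping, the array is [13, 8, 24, 27, 26, 1, 29].
Element-by-element contributions:
13 → 8, 1 → 2
8 → 1 → 1
24 → 1 → 1
27 → 26, 1 → 2
26 → 1 → 1
1 → none → 0
29 → none → 0
Sum: 2 + 1 + 1 + 2 + 1 + 0 + 0 = 7
Change: 7 − 10 = -3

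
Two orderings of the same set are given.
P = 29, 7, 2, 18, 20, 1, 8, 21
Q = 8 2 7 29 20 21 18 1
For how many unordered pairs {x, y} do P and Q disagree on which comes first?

Assign each item its position (1..8) in the first ordering, then rewrite the second ordering as that position sequence:
positions: 29→1, 7→2, 2→3, 18→4, 20→5, 1→6, 8→7, 21→8
second ordering as positions: [7, 3, 2, 1, 5, 8, 4, 6]
Discordant pairs = inversions in this position sequence.
7: 3, 2, 1, 5, 4, 6 → 6
3: 2, 1 → 2
2: 1 → 1
1: 0
5: 4 → 1
8: 4, 6 → 2
4: 0
6: 0
Total: 6 + 2 + 1 + 0 + 1 + 2 + 0 + 0 = 12

There are 12 disagreeing pairs.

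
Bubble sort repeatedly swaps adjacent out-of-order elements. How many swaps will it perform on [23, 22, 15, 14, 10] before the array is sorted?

10 adjacent swaps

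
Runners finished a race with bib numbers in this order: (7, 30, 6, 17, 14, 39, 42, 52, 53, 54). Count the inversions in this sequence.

Inversions: 5

For each element, count later entries that are smaller:
7: 1
30: 3
6: 0
17: 1
14: 0
39: 0
42: 0
52: 0
53: 0
54: 0
Sum: 1 + 3 + 0 + 1 + 0 + 0 + 0 + 0 + 0 + 0 = 5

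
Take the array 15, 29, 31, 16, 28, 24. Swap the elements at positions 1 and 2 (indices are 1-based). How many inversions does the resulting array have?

Positions 1 and 2 hold 15 and 29; after swapping, the array is [29, 15, 31, 16, 28, 24].
Sweep left to right; for each value list the smaller values that follow it:
29 → 15, 16, 28, 24 → 4
15 → none → 0
31 → 16, 28, 24 → 3
16 → none → 0
28 → 24 → 1
24 → none → 0
Sum: 4 + 0 + 3 + 0 + 1 + 0 = 8

Inversions: 8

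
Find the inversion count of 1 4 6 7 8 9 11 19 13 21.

1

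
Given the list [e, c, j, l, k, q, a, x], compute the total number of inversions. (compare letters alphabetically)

For each element, count later entries that are smaller:
e: 2
c: 1
j: 1
l: 2
k: 1
q: 1
a: 0
x: 0
Sum: 2 + 1 + 1 + 2 + 1 + 1 + 0 + 0 = 8

8 inversions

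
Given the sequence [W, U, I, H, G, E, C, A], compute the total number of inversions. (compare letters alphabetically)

For each element, count later entries that are smaller:
W: 7
U: 6
I: 5
H: 4
G: 3
E: 2
C: 1
A: 0
Sum: 7 + 6 + 5 + 4 + 3 + 2 + 1 + 0 = 28

28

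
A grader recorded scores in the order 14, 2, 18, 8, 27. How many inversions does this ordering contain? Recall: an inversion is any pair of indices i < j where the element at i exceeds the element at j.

3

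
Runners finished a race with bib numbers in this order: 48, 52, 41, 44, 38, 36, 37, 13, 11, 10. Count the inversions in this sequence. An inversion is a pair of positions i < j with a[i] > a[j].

Element-by-element contributions:
48: 8
52: 8
41: 6
44: 6
38: 5
36: 3
37: 3
13: 2
11: 1
10: 0
Sum: 8 + 8 + 6 + 6 + 5 + 3 + 3 + 2 + 1 + 0 = 42

There are 42 inversions.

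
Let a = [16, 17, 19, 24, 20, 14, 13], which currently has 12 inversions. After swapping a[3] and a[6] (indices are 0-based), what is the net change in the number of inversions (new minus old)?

Positions 3 and 6 hold 24 and 13; after swapping, the array is [16, 17, 19, 13, 20, 14, 24].
Element-by-element contributions:
16 → 13, 14 → 2
17 → 13, 14 → 2
19 → 13, 14 → 2
13 → none → 0
20 → 14 → 1
14 → none → 0
24 → none → 0
Sum: 2 + 2 + 2 + 0 + 1 + 0 + 0 = 7
Change: 7 − 12 = -5

-5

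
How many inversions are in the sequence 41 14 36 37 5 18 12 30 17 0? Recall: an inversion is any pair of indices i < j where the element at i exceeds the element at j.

There are 32 inversions.

Sweep left to right; for each value list the smaller values that follow it:
41: 9
14: 3
36: 6
37: 6
5: 1
18: 3
12: 1
30: 2
17: 1
0: 0
Sum: 9 + 3 + 6 + 6 + 1 + 3 + 1 + 2 + 1 + 0 = 32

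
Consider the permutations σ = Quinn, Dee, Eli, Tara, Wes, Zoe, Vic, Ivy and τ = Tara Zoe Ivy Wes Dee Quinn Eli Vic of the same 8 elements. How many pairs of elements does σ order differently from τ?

Discordant pairs: 16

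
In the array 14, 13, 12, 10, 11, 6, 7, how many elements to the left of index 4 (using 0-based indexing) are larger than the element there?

3

The element at index 4 is 11.
Elements before it: 14, 13, 12, 10
Those larger than 11: 14, 13, 12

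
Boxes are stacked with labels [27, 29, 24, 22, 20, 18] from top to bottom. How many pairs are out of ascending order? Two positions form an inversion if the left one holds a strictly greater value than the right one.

For each element, count later entries that are smaller:
27 → 24, 22, 20, 18 → 4
29 → 24, 22, 20, 18 → 4
24 → 22, 20, 18 → 3
22 → 20, 18 → 2
20 → 18 → 1
18 → none → 0
Sum: 4 + 4 + 3 + 2 + 1 + 0 = 14

14 inversions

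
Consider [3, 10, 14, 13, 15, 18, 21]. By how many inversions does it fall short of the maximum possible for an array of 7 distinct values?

20

Maximum inversions for 7 distinct elements is C(7, 2) = 7·6/2 = 21.
Current inversions — for each element, count later smaller elements:
3: 0
10: 0
14: 1
13: 0
15: 0
18: 0
21: 0
Current total: 0 + 0 + 1 + 0 + 0 + 0 + 0 = 1
Shortfall: 21 − 1 = 20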